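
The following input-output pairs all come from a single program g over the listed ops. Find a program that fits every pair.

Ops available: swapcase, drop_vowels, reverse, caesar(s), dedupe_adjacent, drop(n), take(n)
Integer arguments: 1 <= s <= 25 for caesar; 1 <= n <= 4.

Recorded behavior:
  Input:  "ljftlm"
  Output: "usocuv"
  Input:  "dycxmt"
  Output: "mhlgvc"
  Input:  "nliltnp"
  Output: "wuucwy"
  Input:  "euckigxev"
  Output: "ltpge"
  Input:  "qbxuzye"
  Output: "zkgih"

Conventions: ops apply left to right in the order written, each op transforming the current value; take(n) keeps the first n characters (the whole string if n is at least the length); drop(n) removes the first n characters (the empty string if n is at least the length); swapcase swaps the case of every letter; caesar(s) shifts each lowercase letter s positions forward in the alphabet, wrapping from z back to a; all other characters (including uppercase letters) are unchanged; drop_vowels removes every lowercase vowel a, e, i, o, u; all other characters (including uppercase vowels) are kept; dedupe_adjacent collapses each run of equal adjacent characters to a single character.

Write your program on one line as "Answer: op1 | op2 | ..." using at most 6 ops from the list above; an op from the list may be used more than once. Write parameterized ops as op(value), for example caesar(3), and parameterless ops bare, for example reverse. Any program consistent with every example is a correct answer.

swapcase | reverse | swapcase | drop_vowels | reverse | caesar(9)

Check, running the answer program on each example:
  "ljftlm" -> "LJFTLM" -> "MLTFJL" -> "mltfjl" -> "mltfjl" -> "ljftlm" -> "usocuv"
  "dycxmt" -> "DYCXMT" -> "TMXCYD" -> "tmxcyd" -> "tmxcyd" -> "dycxmt" -> "mhlgvc"
  "nliltnp" -> "NLILTNP" -> "PNTLILN" -> "pntliln" -> "pntlln" -> "nlltnp" -> "wuucwy"
  "euckigxev" -> "EUCKIGXEV" -> "VEXGIKCUE" -> "vexgikcue" -> "vxgkc" -> "ckgxv" -> "ltpge"
  "qbxuzye" -> "QBXUZYE" -> "EYZUXBQ" -> "eyzuxbq" -> "yzxbq" -> "qbxzy" -> "zkgih"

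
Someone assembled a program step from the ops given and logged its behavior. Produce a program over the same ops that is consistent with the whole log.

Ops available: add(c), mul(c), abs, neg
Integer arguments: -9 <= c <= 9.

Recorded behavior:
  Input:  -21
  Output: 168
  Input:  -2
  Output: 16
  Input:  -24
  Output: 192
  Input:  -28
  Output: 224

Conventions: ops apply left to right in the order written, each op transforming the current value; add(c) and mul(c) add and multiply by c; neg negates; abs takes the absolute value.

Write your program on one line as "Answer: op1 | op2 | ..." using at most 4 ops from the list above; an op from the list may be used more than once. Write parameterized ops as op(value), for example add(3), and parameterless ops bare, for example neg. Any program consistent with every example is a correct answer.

abs | mul(-8) | neg

Check, running the answer program on each example:
  -21 -> 21 -> -168 -> 168
  -2 -> 2 -> -16 -> 16
  -24 -> 24 -> -192 -> 192
  -28 -> 28 -> -224 -> 224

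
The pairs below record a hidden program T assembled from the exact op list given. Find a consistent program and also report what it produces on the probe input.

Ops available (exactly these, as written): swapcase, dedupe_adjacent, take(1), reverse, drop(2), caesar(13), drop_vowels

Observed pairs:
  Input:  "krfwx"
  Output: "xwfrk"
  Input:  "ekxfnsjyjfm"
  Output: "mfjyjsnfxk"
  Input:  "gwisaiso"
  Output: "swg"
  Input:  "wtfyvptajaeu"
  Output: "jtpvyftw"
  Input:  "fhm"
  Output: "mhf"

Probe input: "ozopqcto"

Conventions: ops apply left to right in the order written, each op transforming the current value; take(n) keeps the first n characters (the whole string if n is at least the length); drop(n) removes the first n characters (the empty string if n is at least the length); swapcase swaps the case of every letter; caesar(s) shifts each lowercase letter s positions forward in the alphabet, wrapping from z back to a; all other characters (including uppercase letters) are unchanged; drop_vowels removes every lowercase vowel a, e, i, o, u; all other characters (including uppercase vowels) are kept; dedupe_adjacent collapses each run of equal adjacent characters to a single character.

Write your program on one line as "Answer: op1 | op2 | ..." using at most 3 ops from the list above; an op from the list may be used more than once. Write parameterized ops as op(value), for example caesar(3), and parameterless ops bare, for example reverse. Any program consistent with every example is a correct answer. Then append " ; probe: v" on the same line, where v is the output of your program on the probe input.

drop_vowels | reverse | dedupe_adjacent ; probe: "tcqpz"

Check, running the answer program on each example:
  "krfwx" -> "krfwx" -> "xwfrk" -> "xwfrk"
  "ekxfnsjyjfm" -> "kxfnsjyjfm" -> "mfjyjsnfxk" -> "mfjyjsnfxk"
  "gwisaiso" -> "gwss" -> "sswg" -> "swg"
  "wtfyvptajaeu" -> "wtfyvptj" -> "jtpvyftw" -> "jtpvyftw"
  "fhm" -> "fhm" -> "mhf" -> "mhf"
  probe: "ozopqcto" -> "zpqct" -> "tcqpz" -> "tcqpz"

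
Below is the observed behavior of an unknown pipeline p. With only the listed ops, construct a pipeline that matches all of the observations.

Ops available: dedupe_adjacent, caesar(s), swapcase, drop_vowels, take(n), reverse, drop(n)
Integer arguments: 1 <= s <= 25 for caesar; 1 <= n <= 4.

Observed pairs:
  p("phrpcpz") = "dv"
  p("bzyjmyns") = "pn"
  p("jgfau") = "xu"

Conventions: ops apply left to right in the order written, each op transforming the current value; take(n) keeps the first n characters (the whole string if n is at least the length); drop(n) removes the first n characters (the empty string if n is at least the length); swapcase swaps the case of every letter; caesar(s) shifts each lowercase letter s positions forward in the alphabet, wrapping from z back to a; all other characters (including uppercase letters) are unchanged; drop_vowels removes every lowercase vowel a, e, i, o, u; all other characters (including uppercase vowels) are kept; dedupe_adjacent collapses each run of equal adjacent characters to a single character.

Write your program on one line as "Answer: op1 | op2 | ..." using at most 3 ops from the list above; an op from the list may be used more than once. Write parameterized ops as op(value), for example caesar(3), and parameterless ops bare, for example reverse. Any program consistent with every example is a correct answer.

take(2) | caesar(14)

Check, running the answer program on each example:
  "phrpcpz" -> "ph" -> "dv"
  "bzyjmyns" -> "bz" -> "pn"
  "jgfau" -> "jg" -> "xu"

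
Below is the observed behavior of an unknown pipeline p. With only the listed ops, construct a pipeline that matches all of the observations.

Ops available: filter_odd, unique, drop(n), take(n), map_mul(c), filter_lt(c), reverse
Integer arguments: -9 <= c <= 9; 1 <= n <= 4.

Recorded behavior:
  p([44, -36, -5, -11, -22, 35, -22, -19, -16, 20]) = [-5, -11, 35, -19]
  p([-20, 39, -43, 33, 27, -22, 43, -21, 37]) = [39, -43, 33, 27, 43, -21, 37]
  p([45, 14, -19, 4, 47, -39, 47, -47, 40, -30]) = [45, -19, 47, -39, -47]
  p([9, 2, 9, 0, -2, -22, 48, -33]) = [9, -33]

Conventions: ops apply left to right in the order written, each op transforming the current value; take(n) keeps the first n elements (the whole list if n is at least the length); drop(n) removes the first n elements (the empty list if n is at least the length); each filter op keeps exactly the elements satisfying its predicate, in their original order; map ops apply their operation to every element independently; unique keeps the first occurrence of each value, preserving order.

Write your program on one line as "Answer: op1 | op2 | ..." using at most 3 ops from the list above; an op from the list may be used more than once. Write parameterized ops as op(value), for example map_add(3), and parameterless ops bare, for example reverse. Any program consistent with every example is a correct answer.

unique | filter_odd

Check, running the answer program on each example:
  [44, -36, -5, -11, -22, 35, -22, -19, -16, 20] -> [44, -36, -5, -11, -22, 35, -19, -16, 20] -> [-5, -11, 35, -19]
  [-20, 39, -43, 33, 27, -22, 43, -21, 37] -> [-20, 39, -43, 33, 27, -22, 43, -21, 37] -> [39, -43, 33, 27, 43, -21, 37]
  [45, 14, -19, 4, 47, -39, 47, -47, 40, -30] -> [45, 14, -19, 4, 47, -39, -47, 40, -30] -> [45, -19, 47, -39, -47]
  [9, 2, 9, 0, -2, -22, 48, -33] -> [9, 2, 0, -2, -22, 48, -33] -> [9, -33]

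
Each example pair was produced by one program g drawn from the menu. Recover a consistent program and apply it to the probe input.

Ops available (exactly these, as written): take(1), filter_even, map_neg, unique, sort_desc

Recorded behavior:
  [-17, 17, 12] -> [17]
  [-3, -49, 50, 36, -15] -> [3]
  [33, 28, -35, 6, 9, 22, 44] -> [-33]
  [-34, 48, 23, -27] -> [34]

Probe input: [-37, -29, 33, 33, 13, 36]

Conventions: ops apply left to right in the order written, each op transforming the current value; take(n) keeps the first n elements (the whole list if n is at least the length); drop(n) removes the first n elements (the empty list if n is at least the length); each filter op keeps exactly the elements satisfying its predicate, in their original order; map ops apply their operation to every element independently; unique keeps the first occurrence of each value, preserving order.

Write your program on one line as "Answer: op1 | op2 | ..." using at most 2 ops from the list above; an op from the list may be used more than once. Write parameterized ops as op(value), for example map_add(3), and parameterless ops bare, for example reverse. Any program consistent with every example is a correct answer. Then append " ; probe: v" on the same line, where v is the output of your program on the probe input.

take(1) | map_neg ; probe: [37]

Check, running the answer program on each example:
  [-17, 17, 12] -> [-17] -> [17]
  [-3, -49, 50, 36, -15] -> [-3] -> [3]
  [33, 28, -35, 6, 9, 22, 44] -> [33] -> [-33]
  [-34, 48, 23, -27] -> [-34] -> [34]
  probe: [-37, -29, 33, 33, 13, 36] -> [-37] -> [37]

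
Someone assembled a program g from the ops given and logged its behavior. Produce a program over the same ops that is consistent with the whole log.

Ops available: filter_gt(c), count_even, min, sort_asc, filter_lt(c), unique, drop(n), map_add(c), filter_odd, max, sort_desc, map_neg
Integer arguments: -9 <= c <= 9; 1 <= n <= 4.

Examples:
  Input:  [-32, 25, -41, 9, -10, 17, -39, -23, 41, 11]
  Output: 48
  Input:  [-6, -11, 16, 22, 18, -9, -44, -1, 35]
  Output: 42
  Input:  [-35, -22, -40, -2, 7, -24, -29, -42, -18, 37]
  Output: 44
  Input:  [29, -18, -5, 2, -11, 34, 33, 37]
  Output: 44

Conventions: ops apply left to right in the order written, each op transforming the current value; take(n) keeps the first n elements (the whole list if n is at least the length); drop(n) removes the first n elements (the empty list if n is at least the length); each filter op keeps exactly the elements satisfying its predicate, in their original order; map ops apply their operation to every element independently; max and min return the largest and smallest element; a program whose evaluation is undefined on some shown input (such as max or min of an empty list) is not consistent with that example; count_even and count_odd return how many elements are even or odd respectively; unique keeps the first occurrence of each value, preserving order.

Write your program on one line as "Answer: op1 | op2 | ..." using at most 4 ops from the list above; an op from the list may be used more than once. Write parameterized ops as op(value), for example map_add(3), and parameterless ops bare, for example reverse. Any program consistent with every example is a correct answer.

map_add(7) | sort_desc | max

Check, running the answer program on each example:
  [-32, 25, -41, 9, -10, 17, -39, -23, 41, 11] -> [-25, 32, -34, 16, -3, 24, -32, -16, 48, 18] -> [48, 32, 24, 18, 16, -3, -16, -25, -32, -34] -> 48
  [-6, -11, 16, 22, 18, -9, -44, -1, 35] -> [1, -4, 23, 29, 25, -2, -37, 6, 42] -> [42, 29, 25, 23, 6, 1, -2, -4, -37] -> 42
  [-35, -22, -40, -2, 7, -24, -29, -42, -18, 37] -> [-28, -15, -33, 5, 14, -17, -22, -35, -11, 44] -> [44, 14, 5, -11, -15, -17, -22, -28, -33, -35] -> 44
  [29, -18, -5, 2, -11, 34, 33, 37] -> [36, -11, 2, 9, -4, 41, 40, 44] -> [44, 41, 40, 36, 9, 2, -4, -11] -> 44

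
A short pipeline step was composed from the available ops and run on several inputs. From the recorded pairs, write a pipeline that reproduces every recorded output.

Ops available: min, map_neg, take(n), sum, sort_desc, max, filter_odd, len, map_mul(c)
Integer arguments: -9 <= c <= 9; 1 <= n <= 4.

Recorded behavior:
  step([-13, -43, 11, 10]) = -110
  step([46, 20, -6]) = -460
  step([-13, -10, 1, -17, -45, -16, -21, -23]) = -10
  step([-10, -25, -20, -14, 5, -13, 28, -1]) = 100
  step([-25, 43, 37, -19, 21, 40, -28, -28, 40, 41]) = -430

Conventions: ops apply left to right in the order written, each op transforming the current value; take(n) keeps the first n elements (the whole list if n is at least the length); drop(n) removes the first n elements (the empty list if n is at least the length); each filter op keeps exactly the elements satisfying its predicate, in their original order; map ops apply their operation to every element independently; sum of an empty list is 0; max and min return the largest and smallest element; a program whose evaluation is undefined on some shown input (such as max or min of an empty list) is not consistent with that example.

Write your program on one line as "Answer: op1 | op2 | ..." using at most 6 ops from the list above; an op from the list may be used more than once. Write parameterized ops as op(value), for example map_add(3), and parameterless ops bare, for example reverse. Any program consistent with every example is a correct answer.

take(4) | map_mul(2) | map_mul(-5) | sort_desc | min

Check, running the answer program on each example:
  [-13, -43, 11, 10] -> [-13, -43, 11, 10] -> [-26, -86, 22, 20] -> [130, 430, -110, -100] -> [430, 130, -100, -110] -> -110
  [46, 20, -6] -> [46, 20, -6] -> [92, 40, -12] -> [-460, -200, 60] -> [60, -200, -460] -> -460
  [-13, -10, 1, -17, -45, -16, -21, -23] -> [-13, -10, 1, -17] -> [-26, -20, 2, -34] -> [130, 100, -10, 170] -> [170, 130, 100, -10] -> -10
  [-10, -25, -20, -14, 5, -13, 28, -1] -> [-10, -25, -20, -14] -> [-20, -50, -40, -28] -> [100, 250, 200, 140] -> [250, 200, 140, 100] -> 100
  [-25, 43, 37, -19, 21, 40, -28, -28, 40, 41] -> [-25, 43, 37, -19] -> [-50, 86, 74, -38] -> [250, -430, -370, 190] -> [250, 190, -370, -430] -> -430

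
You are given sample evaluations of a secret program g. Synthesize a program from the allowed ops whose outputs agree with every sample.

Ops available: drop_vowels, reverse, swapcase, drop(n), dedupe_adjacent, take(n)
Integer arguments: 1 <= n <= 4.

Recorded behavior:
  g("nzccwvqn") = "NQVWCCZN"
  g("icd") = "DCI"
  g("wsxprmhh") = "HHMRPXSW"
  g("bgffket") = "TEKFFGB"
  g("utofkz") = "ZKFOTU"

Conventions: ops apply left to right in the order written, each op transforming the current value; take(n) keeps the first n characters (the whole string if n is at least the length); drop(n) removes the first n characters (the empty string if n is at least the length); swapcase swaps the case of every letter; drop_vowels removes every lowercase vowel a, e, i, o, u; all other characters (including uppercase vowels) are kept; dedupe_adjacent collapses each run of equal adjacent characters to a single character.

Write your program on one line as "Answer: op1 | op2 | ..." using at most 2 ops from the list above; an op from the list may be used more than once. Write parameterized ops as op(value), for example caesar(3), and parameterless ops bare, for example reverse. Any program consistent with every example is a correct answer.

reverse | swapcase

Check, running the answer program on each example:
  "nzccwvqn" -> "nqvwcczn" -> "NQVWCCZN"
  "icd" -> "dci" -> "DCI"
  "wsxprmhh" -> "hhmrpxsw" -> "HHMRPXSW"
  "bgffket" -> "tekffgb" -> "TEKFFGB"
  "utofkz" -> "zkfotu" -> "ZKFOTU"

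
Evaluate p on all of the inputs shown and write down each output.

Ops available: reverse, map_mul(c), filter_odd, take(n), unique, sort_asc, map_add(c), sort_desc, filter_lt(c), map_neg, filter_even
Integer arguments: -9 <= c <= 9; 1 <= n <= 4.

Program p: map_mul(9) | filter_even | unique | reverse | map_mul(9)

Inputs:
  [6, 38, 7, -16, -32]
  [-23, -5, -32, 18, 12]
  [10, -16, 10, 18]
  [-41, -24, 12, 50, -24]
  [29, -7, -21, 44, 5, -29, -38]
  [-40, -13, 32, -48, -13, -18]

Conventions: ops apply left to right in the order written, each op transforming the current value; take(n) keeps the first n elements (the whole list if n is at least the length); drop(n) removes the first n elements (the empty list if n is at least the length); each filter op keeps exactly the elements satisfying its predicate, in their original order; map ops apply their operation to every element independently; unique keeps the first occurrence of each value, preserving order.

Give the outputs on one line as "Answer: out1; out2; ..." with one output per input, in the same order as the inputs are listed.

Execution, op by op:
  [6, 38, 7, -16, -32] -> [54, 342, 63, -144, -288] -> [54, 342, -144, -288] -> [54, 342, -144, -288] -> [-288, -144, 342, 54] -> [-2592, -1296, 3078, 486]
  [-23, -5, -32, 18, 12] -> [-207, -45, -288, 162, 108] -> [-288, 162, 108] -> [-288, 162, 108] -> [108, 162, -288] -> [972, 1458, -2592]
  [10, -16, 10, 18] -> [90, -144, 90, 162] -> [90, -144, 90, 162] -> [90, -144, 162] -> [162, -144, 90] -> [1458, -1296, 810]
  [-41, -24, 12, 50, -24] -> [-369, -216, 108, 450, -216] -> [-216, 108, 450, -216] -> [-216, 108, 450] -> [450, 108, -216] -> [4050, 972, -1944]
  [29, -7, -21, 44, 5, -29, -38] -> [261, -63, -189, 396, 45, -261, -342] -> [396, -342] -> [396, -342] -> [-342, 396] -> [-3078, 3564]
  [-40, -13, 32, -48, -13, -18] -> [-360, -117, 288, -432, -117, -162] -> [-360, 288, -432, -162] -> [-360, 288, -432, -162] -> [-162, -432, 288, -360] -> [-1458, -3888, 2592, -3240]

[-2592, -1296, 3078, 486]; [972, 1458, -2592]; [1458, -1296, 810]; [4050, 972, -1944]; [-3078, 3564]; [-1458, -3888, 2592, -3240]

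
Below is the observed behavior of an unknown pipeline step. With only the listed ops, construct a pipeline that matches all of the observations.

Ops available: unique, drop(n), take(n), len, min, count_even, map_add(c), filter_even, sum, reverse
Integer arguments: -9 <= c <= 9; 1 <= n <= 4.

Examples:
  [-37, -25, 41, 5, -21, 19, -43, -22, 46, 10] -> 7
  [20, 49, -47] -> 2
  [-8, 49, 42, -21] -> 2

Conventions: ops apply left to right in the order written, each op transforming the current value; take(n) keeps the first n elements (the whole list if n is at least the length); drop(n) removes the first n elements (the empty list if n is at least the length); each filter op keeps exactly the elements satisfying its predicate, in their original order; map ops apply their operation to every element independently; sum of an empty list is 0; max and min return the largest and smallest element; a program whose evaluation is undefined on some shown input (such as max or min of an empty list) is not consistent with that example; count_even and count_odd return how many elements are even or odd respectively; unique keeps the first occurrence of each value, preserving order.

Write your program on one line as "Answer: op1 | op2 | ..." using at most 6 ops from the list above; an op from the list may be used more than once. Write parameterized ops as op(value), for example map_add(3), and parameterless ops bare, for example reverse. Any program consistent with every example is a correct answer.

map_add(-9) | map_add(-3) | reverse | map_add(7) | count_even

Check, running the answer program on each example:
  [-37, -25, 41, 5, -21, 19, -43, -22, 46, 10] -> [-46, -34, 32, -4, -30, 10, -52, -31, 37, 1] -> [-49, -37, 29, -7, -33, 7, -55, -34, 34, -2] -> [-2, 34, -34, -55, 7, -33, -7, 29, -37, -49] -> [5, 41, -27, -48, 14, -26, 0, 36, -30, -42] -> 7
  [20, 49, -47] -> [11, 40, -56] -> [8, 37, -59] -> [-59, 37, 8] -> [-52, 44, 15] -> 2
  [-8, 49, 42, -21] -> [-17, 40, 33, -30] -> [-20, 37, 30, -33] -> [-33, 30, 37, -20] -> [-26, 37, 44, -13] -> 2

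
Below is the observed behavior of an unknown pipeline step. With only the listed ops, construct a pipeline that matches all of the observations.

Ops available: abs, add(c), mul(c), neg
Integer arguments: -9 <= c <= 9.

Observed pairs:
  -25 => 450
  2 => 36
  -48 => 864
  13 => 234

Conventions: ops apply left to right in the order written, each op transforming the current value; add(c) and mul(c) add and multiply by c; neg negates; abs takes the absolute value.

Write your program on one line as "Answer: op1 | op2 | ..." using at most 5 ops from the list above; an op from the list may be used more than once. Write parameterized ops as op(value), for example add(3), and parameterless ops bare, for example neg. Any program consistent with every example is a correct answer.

mul(-3) | neg | mul(-6) | abs

Check, running the answer program on each example:
  -25 -> 75 -> -75 -> 450 -> 450
  2 -> -6 -> 6 -> -36 -> 36
  -48 -> 144 -> -144 -> 864 -> 864
  13 -> -39 -> 39 -> -234 -> 234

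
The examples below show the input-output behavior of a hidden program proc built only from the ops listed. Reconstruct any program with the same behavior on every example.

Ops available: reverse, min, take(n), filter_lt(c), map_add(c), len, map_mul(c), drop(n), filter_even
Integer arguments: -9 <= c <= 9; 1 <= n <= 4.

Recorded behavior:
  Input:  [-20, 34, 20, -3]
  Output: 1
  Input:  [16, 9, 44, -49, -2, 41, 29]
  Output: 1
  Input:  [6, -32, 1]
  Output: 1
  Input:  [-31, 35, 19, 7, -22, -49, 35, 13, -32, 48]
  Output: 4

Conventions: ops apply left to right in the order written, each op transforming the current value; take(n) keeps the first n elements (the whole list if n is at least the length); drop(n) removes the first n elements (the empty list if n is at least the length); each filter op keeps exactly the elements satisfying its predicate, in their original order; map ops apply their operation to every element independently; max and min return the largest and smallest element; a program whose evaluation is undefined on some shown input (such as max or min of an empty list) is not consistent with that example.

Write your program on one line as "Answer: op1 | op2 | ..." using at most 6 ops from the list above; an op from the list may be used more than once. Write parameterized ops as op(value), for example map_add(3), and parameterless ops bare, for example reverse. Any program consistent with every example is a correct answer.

map_add(1) | filter_lt(-7) | reverse | map_mul(3) | len

Check, running the answer program on each example:
  [-20, 34, 20, -3] -> [-19, 35, 21, -2] -> [-19] -> [-19] -> [-57] -> 1
  [16, 9, 44, -49, -2, 41, 29] -> [17, 10, 45, -48, -1, 42, 30] -> [-48] -> [-48] -> [-144] -> 1
  [6, -32, 1] -> [7, -31, 2] -> [-31] -> [-31] -> [-93] -> 1
  [-31, 35, 19, 7, -22, -49, 35, 13, -32, 48] -> [-30, 36, 20, 8, -21, -48, 36, 14, -31, 49] -> [-30, -21, -48, -31] -> [-31, -48, -21, -30] -> [-93, -144, -63, -90] -> 4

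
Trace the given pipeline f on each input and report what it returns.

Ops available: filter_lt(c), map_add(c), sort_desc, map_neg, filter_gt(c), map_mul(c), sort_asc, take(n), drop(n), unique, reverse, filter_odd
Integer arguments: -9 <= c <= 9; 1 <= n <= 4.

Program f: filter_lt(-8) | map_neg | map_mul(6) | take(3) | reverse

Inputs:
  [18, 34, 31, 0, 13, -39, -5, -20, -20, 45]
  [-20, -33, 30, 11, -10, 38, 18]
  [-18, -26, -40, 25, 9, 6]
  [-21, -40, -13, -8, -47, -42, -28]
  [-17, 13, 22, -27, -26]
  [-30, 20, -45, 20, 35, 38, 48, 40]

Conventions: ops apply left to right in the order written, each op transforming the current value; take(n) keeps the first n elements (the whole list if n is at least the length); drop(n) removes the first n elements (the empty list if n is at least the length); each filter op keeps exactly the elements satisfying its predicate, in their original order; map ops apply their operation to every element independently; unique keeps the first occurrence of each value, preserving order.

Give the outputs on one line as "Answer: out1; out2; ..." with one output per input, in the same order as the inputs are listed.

[120, 120, 234]; [60, 198, 120]; [240, 156, 108]; [78, 240, 126]; [156, 162, 102]; [270, 180]

Execution, op by op:
  [18, 34, 31, 0, 13, -39, -5, -20, -20, 45] -> [-39, -20, -20] -> [39, 20, 20] -> [234, 120, 120] -> [234, 120, 120] -> [120, 120, 234]
  [-20, -33, 30, 11, -10, 38, 18] -> [-20, -33, -10] -> [20, 33, 10] -> [120, 198, 60] -> [120, 198, 60] -> [60, 198, 120]
  [-18, -26, -40, 25, 9, 6] -> [-18, -26, -40] -> [18, 26, 40] -> [108, 156, 240] -> [108, 156, 240] -> [240, 156, 108]
  [-21, -40, -13, -8, -47, -42, -28] -> [-21, -40, -13, -47, -42, -28] -> [21, 40, 13, 47, 42, 28] -> [126, 240, 78, 282, 252, 168] -> [126, 240, 78] -> [78, 240, 126]
  [-17, 13, 22, -27, -26] -> [-17, -27, -26] -> [17, 27, 26] -> [102, 162, 156] -> [102, 162, 156] -> [156, 162, 102]
  [-30, 20, -45, 20, 35, 38, 48, 40] -> [-30, -45] -> [30, 45] -> [180, 270] -> [180, 270] -> [270, 180]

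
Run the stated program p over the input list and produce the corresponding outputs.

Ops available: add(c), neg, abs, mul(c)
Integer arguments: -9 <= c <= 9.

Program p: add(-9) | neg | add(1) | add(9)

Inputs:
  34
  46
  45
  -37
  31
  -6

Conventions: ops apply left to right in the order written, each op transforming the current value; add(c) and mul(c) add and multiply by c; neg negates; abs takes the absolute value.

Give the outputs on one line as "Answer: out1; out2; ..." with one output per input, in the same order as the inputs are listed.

-15; -27; -26; 56; -12; 25

Execution, op by op:
  34 -> 25 -> -25 -> -24 -> -15
  46 -> 37 -> -37 -> -36 -> -27
  45 -> 36 -> -36 -> -35 -> -26
  -37 -> -46 -> 46 -> 47 -> 56
  31 -> 22 -> -22 -> -21 -> -12
  -6 -> -15 -> 15 -> 16 -> 25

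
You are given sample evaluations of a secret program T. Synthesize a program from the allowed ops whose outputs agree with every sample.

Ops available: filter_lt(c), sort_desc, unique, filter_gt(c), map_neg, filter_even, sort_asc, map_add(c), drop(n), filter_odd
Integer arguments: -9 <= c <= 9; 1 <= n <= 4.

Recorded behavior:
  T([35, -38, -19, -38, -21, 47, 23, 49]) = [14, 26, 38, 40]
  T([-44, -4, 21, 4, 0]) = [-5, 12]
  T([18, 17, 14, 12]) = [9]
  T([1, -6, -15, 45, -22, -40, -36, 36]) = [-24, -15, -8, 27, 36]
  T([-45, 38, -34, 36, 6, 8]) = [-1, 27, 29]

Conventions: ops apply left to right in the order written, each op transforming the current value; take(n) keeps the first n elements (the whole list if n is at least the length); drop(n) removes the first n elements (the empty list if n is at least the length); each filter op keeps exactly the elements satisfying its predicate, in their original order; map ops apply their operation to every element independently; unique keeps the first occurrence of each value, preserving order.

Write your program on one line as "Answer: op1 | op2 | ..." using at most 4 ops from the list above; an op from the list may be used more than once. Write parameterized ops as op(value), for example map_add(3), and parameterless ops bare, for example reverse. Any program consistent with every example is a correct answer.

unique | map_add(-9) | sort_asc | drop(3)

Check, running the answer program on each example:
  [35, -38, -19, -38, -21, 47, 23, 49] -> [35, -38, -19, -21, 47, 23, 49] -> [26, -47, -28, -30, 38, 14, 40] -> [-47, -30, -28, 14, 26, 38, 40] -> [14, 26, 38, 40]
  [-44, -4, 21, 4, 0] -> [-44, -4, 21, 4, 0] -> [-53, -13, 12, -5, -9] -> [-53, -13, -9, -5, 12] -> [-5, 12]
  [18, 17, 14, 12] -> [18, 17, 14, 12] -> [9, 8, 5, 3] -> [3, 5, 8, 9] -> [9]
  [1, -6, -15, 45, -22, -40, -36, 36] -> [1, -6, -15, 45, -22, -40, -36, 36] -> [-8, -15, -24, 36, -31, -49, -45, 27] -> [-49, -45, -31, -24, -15, -8, 27, 36] -> [-24, -15, -8, 27, 36]
  [-45, 38, -34, 36, 6, 8] -> [-45, 38, -34, 36, 6, 8] -> [-54, 29, -43, 27, -3, -1] -> [-54, -43, -3, -1, 27, 29] -> [-1, 27, 29]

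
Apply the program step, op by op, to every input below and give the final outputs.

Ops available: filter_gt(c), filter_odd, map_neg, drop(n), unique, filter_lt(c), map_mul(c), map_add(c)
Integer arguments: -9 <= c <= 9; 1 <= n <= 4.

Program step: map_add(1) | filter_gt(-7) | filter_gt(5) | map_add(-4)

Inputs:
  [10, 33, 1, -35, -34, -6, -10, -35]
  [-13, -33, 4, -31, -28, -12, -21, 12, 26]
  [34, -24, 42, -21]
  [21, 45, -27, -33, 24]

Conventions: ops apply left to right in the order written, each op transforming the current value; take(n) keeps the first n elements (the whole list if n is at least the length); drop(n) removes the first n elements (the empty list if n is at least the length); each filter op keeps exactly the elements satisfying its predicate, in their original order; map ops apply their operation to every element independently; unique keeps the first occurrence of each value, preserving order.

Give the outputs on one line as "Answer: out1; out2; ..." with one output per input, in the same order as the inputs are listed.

Execution, op by op:
  [10, 33, 1, -35, -34, -6, -10, -35] -> [11, 34, 2, -34, -33, -5, -9, -34] -> [11, 34, 2, -5] -> [11, 34] -> [7, 30]
  [-13, -33, 4, -31, -28, -12, -21, 12, 26] -> [-12, -32, 5, -30, -27, -11, -20, 13, 27] -> [5, 13, 27] -> [13, 27] -> [9, 23]
  [34, -24, 42, -21] -> [35, -23, 43, -20] -> [35, 43] -> [35, 43] -> [31, 39]
  [21, 45, -27, -33, 24] -> [22, 46, -26, -32, 25] -> [22, 46, 25] -> [22, 46, 25] -> [18, 42, 21]

[7, 30]; [9, 23]; [31, 39]; [18, 42, 21]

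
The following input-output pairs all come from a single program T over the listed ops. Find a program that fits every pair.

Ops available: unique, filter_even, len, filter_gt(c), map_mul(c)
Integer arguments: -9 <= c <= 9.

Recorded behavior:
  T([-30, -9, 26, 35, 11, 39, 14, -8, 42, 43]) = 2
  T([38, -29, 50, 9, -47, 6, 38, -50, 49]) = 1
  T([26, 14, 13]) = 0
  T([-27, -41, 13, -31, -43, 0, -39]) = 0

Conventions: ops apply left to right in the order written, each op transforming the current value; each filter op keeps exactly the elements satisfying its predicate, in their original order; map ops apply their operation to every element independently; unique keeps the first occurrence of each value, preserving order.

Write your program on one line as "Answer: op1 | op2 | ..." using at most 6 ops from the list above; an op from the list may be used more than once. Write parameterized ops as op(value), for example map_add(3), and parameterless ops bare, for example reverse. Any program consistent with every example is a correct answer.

filter_even | unique | map_mul(-6) | filter_gt(9) | len

Check, running the answer program on each example:
  [-30, -9, 26, 35, 11, 39, 14, -8, 42, 43] -> [-30, 26, 14, -8, 42] -> [-30, 26, 14, -8, 42] -> [180, -156, -84, 48, -252] -> [180, 48] -> 2
  [38, -29, 50, 9, -47, 6, 38, -50, 49] -> [38, 50, 6, 38, -50] -> [38, 50, 6, -50] -> [-228, -300, -36, 300] -> [300] -> 1
  [26, 14, 13] -> [26, 14] -> [26, 14] -> [-156, -84] -> [] -> 0
  [-27, -41, 13, -31, -43, 0, -39] -> [0] -> [0] -> [0] -> [] -> 0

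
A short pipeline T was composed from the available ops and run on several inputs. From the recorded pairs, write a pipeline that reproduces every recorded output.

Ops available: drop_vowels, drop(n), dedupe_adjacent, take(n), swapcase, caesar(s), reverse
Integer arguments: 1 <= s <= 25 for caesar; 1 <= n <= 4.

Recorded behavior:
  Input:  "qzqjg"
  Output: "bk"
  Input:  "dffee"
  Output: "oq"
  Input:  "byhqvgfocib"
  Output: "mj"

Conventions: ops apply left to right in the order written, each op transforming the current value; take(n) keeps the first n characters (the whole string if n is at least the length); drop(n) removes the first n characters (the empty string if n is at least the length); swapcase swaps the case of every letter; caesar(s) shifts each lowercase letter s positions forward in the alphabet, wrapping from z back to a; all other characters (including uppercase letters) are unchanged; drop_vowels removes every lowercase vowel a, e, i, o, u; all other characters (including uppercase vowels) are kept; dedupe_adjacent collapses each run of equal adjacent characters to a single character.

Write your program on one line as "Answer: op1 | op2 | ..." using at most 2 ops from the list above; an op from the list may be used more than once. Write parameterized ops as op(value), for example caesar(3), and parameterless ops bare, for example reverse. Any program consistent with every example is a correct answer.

caesar(11) | take(2)

Check, running the answer program on each example:
  "qzqjg" -> "bkbur" -> "bk"
  "dffee" -> "oqqpp" -> "oq"
  "byhqvgfocib" -> "mjsbgrqzntm" -> "mj"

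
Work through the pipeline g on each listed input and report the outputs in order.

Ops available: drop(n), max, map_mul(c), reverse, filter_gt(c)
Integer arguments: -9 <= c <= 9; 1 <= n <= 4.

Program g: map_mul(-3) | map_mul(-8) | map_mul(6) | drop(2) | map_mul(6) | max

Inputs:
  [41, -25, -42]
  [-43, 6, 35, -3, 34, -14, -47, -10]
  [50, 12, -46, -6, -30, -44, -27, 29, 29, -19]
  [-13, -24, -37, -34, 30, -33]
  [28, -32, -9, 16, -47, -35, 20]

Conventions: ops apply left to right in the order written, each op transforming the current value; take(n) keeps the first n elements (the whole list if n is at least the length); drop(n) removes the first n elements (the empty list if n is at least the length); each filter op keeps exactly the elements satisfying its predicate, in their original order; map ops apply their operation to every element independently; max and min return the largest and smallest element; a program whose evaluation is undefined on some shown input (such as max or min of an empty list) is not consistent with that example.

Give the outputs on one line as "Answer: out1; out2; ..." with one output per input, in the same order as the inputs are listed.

-36288; 30240; 25056; 25920; 17280

Execution, op by op:
  [41, -25, -42] -> [-123, 75, 126] -> [984, -600, -1008] -> [5904, -3600, -6048] -> [-6048] -> [-36288] -> -36288
  [-43, 6, 35, -3, 34, -14, -47, -10] -> [129, -18, -105, 9, -102, 42, 141, 30] -> [-1032, 144, 840, -72, 816, -336, -1128, -240] -> [-6192, 864, 5040, -432, 4896, -2016, -6768, -1440] -> [5040, -432, 4896, -2016, -6768, -1440] -> [30240, -2592, 29376, -12096, -40608, -8640] -> 30240
  [50, 12, -46, -6, -30, -44, -27, 29, 29, -19] -> [-150, -36, 138, 18, 90, 132, 81, -87, -87, 57] -> [1200, 288, -1104, -144, -720, -1056, -648, 696, 696, -456] -> [7200, 1728, -6624, -864, -4320, -6336, -3888, 4176, 4176, -2736] -> [-6624, -864, -4320, -6336, -3888, 4176, 4176, -2736] -> [-39744, -5184, -25920, -38016, -23328, 25056, 25056, -16416] -> 25056
  [-13, -24, -37, -34, 30, -33] -> [39, 72, 111, 102, -90, 99] -> [-312, -576, -888, -816, 720, -792] -> [-1872, -3456, -5328, -4896, 4320, -4752] -> [-5328, -4896, 4320, -4752] -> [-31968, -29376, 25920, -28512] -> 25920
  [28, -32, -9, 16, -47, -35, 20] -> [-84, 96, 27, -48, 141, 105, -60] -> [672, -768, -216, 384, -1128, -840, 480] -> [4032, -4608, -1296, 2304, -6768, -5040, 2880] -> [-1296, 2304, -6768, -5040, 2880] -> [-7776, 13824, -40608, -30240, 17280] -> 17280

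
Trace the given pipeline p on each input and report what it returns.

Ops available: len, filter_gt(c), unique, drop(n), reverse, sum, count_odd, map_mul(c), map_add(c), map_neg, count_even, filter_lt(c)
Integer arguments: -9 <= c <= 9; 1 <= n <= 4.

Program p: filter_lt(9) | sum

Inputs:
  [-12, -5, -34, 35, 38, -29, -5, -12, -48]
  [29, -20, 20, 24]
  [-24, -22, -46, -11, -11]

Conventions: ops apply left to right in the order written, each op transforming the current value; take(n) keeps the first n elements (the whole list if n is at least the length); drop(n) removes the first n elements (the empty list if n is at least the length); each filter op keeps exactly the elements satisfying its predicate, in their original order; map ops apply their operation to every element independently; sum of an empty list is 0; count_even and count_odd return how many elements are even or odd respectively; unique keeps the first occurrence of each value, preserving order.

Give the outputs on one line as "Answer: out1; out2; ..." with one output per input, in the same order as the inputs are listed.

-145; -20; -114

Execution, op by op:
  [-12, -5, -34, 35, 38, -29, -5, -12, -48] -> [-12, -5, -34, -29, -5, -12, -48] -> -145
  [29, -20, 20, 24] -> [-20] -> -20
  [-24, -22, -46, -11, -11] -> [-24, -22, -46, -11, -11] -> -114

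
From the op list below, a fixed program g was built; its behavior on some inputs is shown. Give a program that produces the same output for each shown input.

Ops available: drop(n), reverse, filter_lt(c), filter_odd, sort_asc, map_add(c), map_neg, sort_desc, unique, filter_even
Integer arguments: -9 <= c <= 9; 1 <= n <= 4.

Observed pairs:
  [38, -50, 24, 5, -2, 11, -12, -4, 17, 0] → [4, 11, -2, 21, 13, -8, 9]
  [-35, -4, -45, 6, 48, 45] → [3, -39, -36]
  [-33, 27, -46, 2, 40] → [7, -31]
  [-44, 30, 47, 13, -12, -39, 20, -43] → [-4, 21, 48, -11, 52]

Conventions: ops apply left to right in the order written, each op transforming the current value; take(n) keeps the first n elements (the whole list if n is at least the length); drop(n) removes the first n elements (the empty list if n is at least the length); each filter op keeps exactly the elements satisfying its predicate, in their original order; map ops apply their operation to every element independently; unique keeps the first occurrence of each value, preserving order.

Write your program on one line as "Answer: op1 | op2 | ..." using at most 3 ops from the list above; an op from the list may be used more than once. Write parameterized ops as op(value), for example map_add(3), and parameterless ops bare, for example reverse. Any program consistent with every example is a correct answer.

drop(3) | map_neg | map_add(9)

Check, running the answer program on each example:
  [38, -50, 24, 5, -2, 11, -12, -4, 17, 0] -> [5, -2, 11, -12, -4, 17, 0] -> [-5, 2, -11, 12, 4, -17, 0] -> [4, 11, -2, 21, 13, -8, 9]
  [-35, -4, -45, 6, 48, 45] -> [6, 48, 45] -> [-6, -48, -45] -> [3, -39, -36]
  [-33, 27, -46, 2, 40] -> [2, 40] -> [-2, -40] -> [7, -31]
  [-44, 30, 47, 13, -12, -39, 20, -43] -> [13, -12, -39, 20, -43] -> [-13, 12, 39, -20, 43] -> [-4, 21, 48, -11, 52]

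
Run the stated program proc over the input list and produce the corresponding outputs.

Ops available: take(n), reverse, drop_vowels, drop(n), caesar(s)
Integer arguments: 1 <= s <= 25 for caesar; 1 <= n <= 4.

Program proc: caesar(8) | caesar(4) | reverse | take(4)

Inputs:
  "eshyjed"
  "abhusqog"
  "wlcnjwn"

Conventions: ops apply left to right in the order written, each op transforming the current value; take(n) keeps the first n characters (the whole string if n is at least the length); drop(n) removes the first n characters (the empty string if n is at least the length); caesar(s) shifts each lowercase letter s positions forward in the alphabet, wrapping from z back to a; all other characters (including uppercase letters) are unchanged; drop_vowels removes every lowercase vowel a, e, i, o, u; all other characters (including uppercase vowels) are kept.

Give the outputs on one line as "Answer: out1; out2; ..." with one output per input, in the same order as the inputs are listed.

"pqvk"; "sace"; "zivz"

Execution, op by op:
  "eshyjed" -> "mapgrml" -> "qetkvqp" -> "pqvkteq" -> "pqvk"
  "abhusqog" -> "ijpcaywo" -> "mntgecas" -> "sacegtnm" -> "sace"
  "wlcnjwn" -> "etkvrev" -> "ixozviz" -> "zivzoxi" -> "zivz"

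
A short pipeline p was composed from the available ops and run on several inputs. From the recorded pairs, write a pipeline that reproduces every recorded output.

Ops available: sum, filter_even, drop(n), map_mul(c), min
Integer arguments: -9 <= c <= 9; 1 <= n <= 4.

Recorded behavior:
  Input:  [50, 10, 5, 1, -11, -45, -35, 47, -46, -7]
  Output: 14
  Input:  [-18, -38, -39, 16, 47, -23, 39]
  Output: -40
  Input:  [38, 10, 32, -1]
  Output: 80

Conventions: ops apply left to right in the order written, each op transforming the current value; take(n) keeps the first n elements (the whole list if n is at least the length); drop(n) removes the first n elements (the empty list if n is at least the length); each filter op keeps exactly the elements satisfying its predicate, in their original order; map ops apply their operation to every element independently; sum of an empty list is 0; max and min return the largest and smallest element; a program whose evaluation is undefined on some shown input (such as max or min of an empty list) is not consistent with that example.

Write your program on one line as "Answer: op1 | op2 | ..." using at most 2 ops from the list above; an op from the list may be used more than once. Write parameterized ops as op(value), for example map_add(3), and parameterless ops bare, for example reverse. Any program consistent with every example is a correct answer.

filter_even | sum

Check, running the answer program on each example:
  [50, 10, 5, 1, -11, -45, -35, 47, -46, -7] -> [50, 10, -46] -> 14
  [-18, -38, -39, 16, 47, -23, 39] -> [-18, -38, 16] -> -40
  [38, 10, 32, -1] -> [38, 10, 32] -> 80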